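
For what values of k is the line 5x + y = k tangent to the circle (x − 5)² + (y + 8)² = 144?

k = 17 ± 12√26

Tangency holds when the distance from the centre (5, −8) to the line equals the radius 12:
|5·5 + 1·(−8) − k| / √26 = 12
|k − (17)| = 12√26.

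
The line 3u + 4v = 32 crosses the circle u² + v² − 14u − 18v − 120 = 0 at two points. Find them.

(−8, 14) and (16, −4)

Express v = (32 − 3u)/4 and substitute into the circle:
25u² − 200u − 3200 = 0  ⟹  u² − 8u − 128 = 0
u = 16 or u = −8, giving (16, −4) and (−8, 14).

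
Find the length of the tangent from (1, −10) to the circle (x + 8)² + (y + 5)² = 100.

√6

Centre (−8, −5), r² = 100. |PO|² = (9)² + (−5)² = 106.
The tangent meets the radius at right angles, so tangent² = |PO|² − r² = 106 − 100 = 6.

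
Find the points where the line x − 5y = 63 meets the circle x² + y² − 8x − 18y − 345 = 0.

(3, −12) and (13, −10)

Express y = (−63 + x)/5 and substitute into the circle:
26x² − 416x + 1014 = 0  ⟹  x² − 16x + 39 = 0
x = 13 or x = 3, giving (13, −10) and (3, −12).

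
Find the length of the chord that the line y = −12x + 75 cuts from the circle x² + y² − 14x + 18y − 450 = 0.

Centre (7, −9), r² = 580. Perpendicular distance d from centre to line = |0| / √145 = 0/√145.
Half the chord is √(r² − d²) = √(580), so the full chord is 4√145.

4√145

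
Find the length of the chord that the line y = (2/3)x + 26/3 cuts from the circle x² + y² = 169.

6√13

The distance from (0, 0) to the line is 26/√13, and r² = 169.
Half the chord is √(r² − d²) = √(117), so the full chord is 6√13.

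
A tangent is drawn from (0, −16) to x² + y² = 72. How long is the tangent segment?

2√46

The centre is (0, 0) and r = 6√2. The square of the distance from P to the centre is 0 + 256 = 256.
By the tangent–radius right angle, tangent length = √(|PO|² − r²) = √184 = 2√46.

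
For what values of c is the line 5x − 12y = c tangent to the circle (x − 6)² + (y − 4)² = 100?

For a tangent, require d(centre, line) = r = 10.
|5·6 − 12·4 − c| / √169 = 10
|c − (−18)| = 10·13, so c = 112 or c = −148.

c = −148 or c = 112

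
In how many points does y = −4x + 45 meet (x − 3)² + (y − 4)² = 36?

d² = (4·3 + 1·4 − (45))²/17 = 841/17; r² = 36.
Since d² > r², the line lies outside the circle.

0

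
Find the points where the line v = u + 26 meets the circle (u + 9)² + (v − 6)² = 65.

(−16, 10) and (−13, 13)

Express v = u + 26 and substitute into the circle:
2u² + 58u + 416 = 0  ⟹  u² + 29u + 208 = 0
u = −13 or u = −16, giving (−13, 13) and (−16, 10).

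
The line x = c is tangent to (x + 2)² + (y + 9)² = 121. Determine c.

Tangency holds when the distance from the centre (−2, −9) to the line equals the radius 11:
|1·(−2) + 0·(−9) − c| / √1 = 11
|c − (−2)| = 11, so c = 9 or c = −13.

c = −13 or c = 9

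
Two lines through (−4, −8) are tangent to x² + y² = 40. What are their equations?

A line y − (−8) = m(x − (−4)) is tangent when its distance from (0, 0) is 2√10:
[m·(4) − (8)]² = 40(m² + 1)
3m² + 8m − 3 = 0, so m = −3 or m = 1/3.
With m = −3: 3x + y = −20. With m = 1/3: x − 3y = 20.

3x + y = −20 and x − 3y = 20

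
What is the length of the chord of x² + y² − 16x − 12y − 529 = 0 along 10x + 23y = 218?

The distance from (8, 6) to the line is 0/√629, and r² = 629.
Chord = 2√(r² − d²) = 2·√(629) = 2√629.

2√629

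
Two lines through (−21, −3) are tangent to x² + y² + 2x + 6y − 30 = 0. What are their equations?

x − 3y = −12 and x + 3y = −30

Let a tangent through (−21, −3) have slope m. Its distance from (−1, −3) must equal 2√10:
[m·(20) − (0)]² = 40(m² + 1)
9m² − 1 = 0, so m = 1/3 or m = −1/3.
With m = 1/3: x − 3y = −12. With m = −1/3: x + 3y = −30.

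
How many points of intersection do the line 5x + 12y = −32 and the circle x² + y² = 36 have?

2

Substituting the line into the circle gives 169x² + 320x − 4160 = 0.
Discriminant = (320)² − 4·169·(−4160) = 2914560 > 0.
Two real roots: the line is a secant.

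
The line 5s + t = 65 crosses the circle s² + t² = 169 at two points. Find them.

Substitute t = −5s + 65:
26s² − 650s + 4056 = 0  ⟹  s² − 25s + 156 = 0
s = 13 or s = 12, giving (13, 0) and (12, 5).

(12, 5) and (13, 0)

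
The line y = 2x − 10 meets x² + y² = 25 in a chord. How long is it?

Substitute y = 2x − 10:
5x² − 40x + 75 = 0  ⟹  x² − 8x + 15 = 0
x = 5 or x = 3, giving (5, 0) and (3, −4).
Chord length = distance between (5, 0) and (3, −4) = √20 = 2√5.

2√5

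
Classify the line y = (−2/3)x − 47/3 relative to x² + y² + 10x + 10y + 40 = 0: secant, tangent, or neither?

Substituting the line into the circle gives 13x² + 218x + 1159 = 0.
Discriminant = (218)² − 4·13·(1159) = −12744 < 0.
No real roots: the line does not meet the circle.

neither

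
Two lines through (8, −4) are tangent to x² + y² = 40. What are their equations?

Let a tangent through (8, −4) have slope m. Its distance from (0, 0) must equal 2√10:
[m·(−8) − (4)]² = 40(m² + 1)
3m² + 8m − 3 = 0, so m = 1/3 or m = −3.
Through (8, −4) these give x − 3y = 20 and 3x + y = 20.

x − 3y = 20 and 3x + y = 20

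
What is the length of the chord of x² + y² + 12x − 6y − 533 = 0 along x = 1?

46

The distance from (−6, 3) to the line is 7, and r² = 578.
Chord = 2√(r² − d²) = 2·√(529) = 46.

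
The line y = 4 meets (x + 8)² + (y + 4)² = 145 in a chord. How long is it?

The distance from (−8, −4) to the line is 8, and r² = 145.
Half the chord is √(r² − d²) = √(81), so the full chord is 18.

18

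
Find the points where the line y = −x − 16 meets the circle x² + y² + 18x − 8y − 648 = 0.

(−33, 17) and (4, −20)

Substitute y = −x − 16:
2x² + 58x − 264 = 0  ⟹  x² + 29x − 132 = 0
x = 4 or x = −33, giving (4, −20) and (−33, 17).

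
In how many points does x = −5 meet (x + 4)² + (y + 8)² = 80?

d² = (1·(−4) + 0·(−8) − (−5))² = 1; r² = 80.
Since d² < r², the line cuts the circle twice.

2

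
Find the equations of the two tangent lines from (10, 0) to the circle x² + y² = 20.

x − 2y = 10 and x + 2y = 10

Let a tangent through (10, 0) have slope m. Its distance from (0, 0) must equal 2√5:
[m·(−10) − (0)]² = 20(m² + 1)
4m² − 1 = 0, so m = 1/2 or m = −1/2.
With m = 1/2: x − 2y = 10. With m = −1/2: x + 2y = 10.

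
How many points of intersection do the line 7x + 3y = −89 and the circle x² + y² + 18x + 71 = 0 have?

0

Substituting the line into the circle gives 58x² + 1408x + 8560 = 0.
Discriminant = (1408)² − 4·58·(8560) = −3456 < 0.
No real roots: the line does not meet the circle.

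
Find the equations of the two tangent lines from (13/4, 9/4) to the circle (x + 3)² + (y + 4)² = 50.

x + 7y = 19 and 7x + y = 25

A line y − (9/4) = m(x − (13/4)) is tangent when its distance from (−3, −4) is 5√2:
[m·(−25/4) − (−25/4)]² = 50(m² + 1)
7m² + 50m + 7 = 0, so m = −1/7 or m = −7.
Through (13/4, 9/4) these give x + 7y = 19 and 7x + y = 25.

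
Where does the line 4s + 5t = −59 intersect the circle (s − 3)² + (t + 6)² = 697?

(−21, 5) and (19, −27)

From the line, t = (−59 − 4s)/5. Substituting:
41s² + 82s − 16359 = 0  ⟹  s² + 2s − 399 = 0
s = 19 or s = −21, giving (19, −27) and (−21, 5).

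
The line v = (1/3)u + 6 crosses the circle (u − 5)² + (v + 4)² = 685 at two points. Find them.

From the line, v = (18 + u)/3. Substituting:
10u² − 30u − 5040 = 0  ⟹  u² − 3u − 504 = 0
u = 24 or u = −21, giving (24, 14) and (−21, −1).

(−21, −1) and (24, 14)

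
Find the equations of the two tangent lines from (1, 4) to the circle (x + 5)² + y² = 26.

5x − y = 1 and x + 5y = 21

Write the tangent as mx − y + (4 − m·(1)) = 0 and set its distance from the centre to √26:
(−6m − (−4))² = 26(m² + 1)
5m² − 24m − 5 = 0, so m = 5 or m = −1/5.
Through (1, 4) these give 5x − y = 1 and x + 5y = 21.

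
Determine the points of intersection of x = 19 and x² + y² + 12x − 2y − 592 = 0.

The line gives x = 19. Substituting into the circle:
y² − 2y − 3 = 0
y = 3 or y = −1, giving (19, 3) and (19, −1).

(19, −1) and (19, 3)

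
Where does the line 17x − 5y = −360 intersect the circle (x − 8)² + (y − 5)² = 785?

(−20, 4) and (−15, 21)

Express y = (360 + 17x)/5 and substitute into the circle:
314x² + 10990x + 94200 = 0  ⟹  x² + 35x + 300 = 0
x = −15 or x = −20, giving (−15, 21) and (−20, 4).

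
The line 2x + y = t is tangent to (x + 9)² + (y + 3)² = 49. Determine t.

t = −21 ± 7√5

For a tangent, require d(centre, line) = r = 7.
|2·(−9) + 1·(−3) − t| / √5 = 7
|t − (−21)| = 7√5.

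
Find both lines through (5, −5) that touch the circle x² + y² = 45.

Write the tangent as mx − y + (−5 − m·(5)) = 0 and set its distance from the centre to 3√5:
[m·(−5) − (5)]² = 45(m² + 1)
2m² − 5m + 2 = 0, so m = 1/2 or m = 2.
With m = 1/2: x − 2y = 15. With m = 2: 2x − y = 15.

x − 2y = 15 and 2x − y = 15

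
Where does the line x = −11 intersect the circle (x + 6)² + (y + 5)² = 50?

(−11, −10) and (−11, 0)

The line gives x = −11. Substituting into the circle:
y² + 10y = 0
y = 0 or y = −10, giving (−11, 0) and (−11, −10).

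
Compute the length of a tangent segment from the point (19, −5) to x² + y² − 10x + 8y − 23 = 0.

√133

The centre is (5, −4) and r = 8. The square of the distance from P to the centre is 196 + 1 = 197.
By the tangent–radius right angle, tangent length = √(|PO|² − r²) = √133.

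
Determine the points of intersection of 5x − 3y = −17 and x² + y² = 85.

Express y = (17 + 5x)/3 and substitute into the circle:
34x² + 170x − 476 = 0  ⟹  x² + 5x − 14 = 0
x = 2 or x = −7, giving (2, 9) and (−7, −6).

(−7, −6) and (2, 9)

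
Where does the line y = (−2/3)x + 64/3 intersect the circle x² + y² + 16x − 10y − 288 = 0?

Substitute y = (64 − 2x)/3:
13x² − 52x − 416 = 0  ⟹  x² − 4x − 32 = 0
x = 8 or x = −4, giving (8, 16) and (−4, 24).

(−4, 24) and (8, 16)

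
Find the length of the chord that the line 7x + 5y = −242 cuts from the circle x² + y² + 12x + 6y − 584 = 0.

3√74

Centre (−6, −3), r² = 629. Perpendicular distance d from centre to line = |185| / √74 = 185/√74.
Chord = 2√(r² − d²) = 2·√(333/2) = 3√74.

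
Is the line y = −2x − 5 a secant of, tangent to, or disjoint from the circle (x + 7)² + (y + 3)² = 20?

disjoint

Centre (−7, −3), r² = 20. Distance² from centre to line = (−12)²/5 = 144/5.
Since d² > r², the line lies outside the circle.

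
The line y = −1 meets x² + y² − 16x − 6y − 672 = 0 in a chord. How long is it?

54

Centre (8, 3), r² = 745. Perpendicular distance d from centre to line = |4| / √1 = 4.
Half the chord is √(r² − d²) = √(729), so the full chord is 54.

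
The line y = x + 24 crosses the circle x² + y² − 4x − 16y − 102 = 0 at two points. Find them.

(−9, 15) and (−5, 19)

Substitute y = x + 24:
2x² + 28x + 90 = 0  ⟹  x² + 14x + 45 = 0
x = −5 or x = −9, giving (−5, 19) and (−9, 15).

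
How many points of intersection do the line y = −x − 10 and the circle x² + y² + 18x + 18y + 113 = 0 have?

d² = (1·(−9) + 1·(−9) − (−10))²/2 = 32; r² = 49.
Since d² < r², the line cuts the circle twice.

2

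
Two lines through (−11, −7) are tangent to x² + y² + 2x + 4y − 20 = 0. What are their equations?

Write the tangent as mx − y + (−7 − m·(−11)) = 0 and set its distance from the centre to 5:
[m·(10) − (5)]² = 25(m² + 1)
3m² − 4m = 0, so m = 4/3 or m = 0.
Through (−11, −7) these give 4x − 3y = −23 and y = −7.

4x − 3y = −23 and y = −7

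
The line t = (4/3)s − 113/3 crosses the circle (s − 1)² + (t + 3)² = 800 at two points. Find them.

(5, −31) and (29, 1)

Substitute t = (−113 + 4s)/3:
25s² − 850s + 3625 = 0  ⟹  s² − 34s + 145 = 0
s = 29 or s = 5, giving (29, 1) and (5, −31).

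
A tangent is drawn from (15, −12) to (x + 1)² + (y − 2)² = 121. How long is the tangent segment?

With centre O = (−1, 2), |OP|² = 452 and r² = 121.
The tangent meets the radius at right angles, so tangent² = |PO|² − r² = 452 − 121 = 331.

√331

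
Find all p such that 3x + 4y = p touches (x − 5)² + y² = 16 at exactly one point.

p = −5 or p = 35

For a tangent, require d(centre, line) = r = 4.
|3·5 + 4·0 − p| / √25 = 4
|p − (15)| = 4·5, so p = 35 or p = −5.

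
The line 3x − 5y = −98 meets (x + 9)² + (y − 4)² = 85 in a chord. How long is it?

From the line, y = (98 + 3x)/5. Substituting:
34x² + 918x + 5984 = 0  ⟹  x² + 27x + 176 = 0
x = −11 or x = −16, giving (−11, 13) and (−16, 10).
Chord length = distance between (−11, 13) and (−16, 10) = √34 = √34.

√34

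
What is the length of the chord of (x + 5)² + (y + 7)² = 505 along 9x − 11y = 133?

3√202

Substitute y = (−133 + 9x)/11:
202x² + 202x − 54944 = 0  ⟹  x² + x − 272 = 0
x = 16 or x = −17, giving (16, 1) and (−17, −26).
|(16, 1) − (−17, −26)| = √((33)² + (27)²) = 3√202.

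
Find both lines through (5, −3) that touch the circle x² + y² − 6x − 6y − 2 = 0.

A line y − (−3) = m(x − (5)) is tangent when its distance from (3, 3) is 2√5:
(−2m − (6))² = 20(m² + 1)
2m² − 3m − 2 = 0, so m = −1/2 or m = 2.
Through (5, −3) these give x + 2y = −1 and 2x − y = 13.

x + 2y = −1 and 2x − y = 13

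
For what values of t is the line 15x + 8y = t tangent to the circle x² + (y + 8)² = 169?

For a tangent, require d(centre, line) = r = 13.
|15·0 + 8·(−8) − t| / √289 = 13
|t − (−64)| = 13·17, so t = 157 or t = −285.

t = −285 or t = 157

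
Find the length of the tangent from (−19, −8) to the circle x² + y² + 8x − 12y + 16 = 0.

The centre is (−4, 6) and r = 6. The square of the distance from P to the centre is 225 + 196 = 421.
By the tangent–radius right angle, tangent length = √(|PO|² − r²) = √385.

√385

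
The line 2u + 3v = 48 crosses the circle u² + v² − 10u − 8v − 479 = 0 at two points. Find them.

(−9, 22) and (27, −2)

Substitute v = (48 − 2u)/3:
13u² − 234u − 3159 = 0  ⟹  u² − 18u − 243 = 0
u = 27 or u = −9, giving (27, −2) and (−9, 22).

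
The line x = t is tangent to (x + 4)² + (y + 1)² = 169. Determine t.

The line touches the circle iff its distance from (−4, −1) is 13:
|1·(−4) + 0·(−1) − t| / √1 = 13
|t − (−4)| = 13, so t = 9 or t = −17.

t = −17 or t = 9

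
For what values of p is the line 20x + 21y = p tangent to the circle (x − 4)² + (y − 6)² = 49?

For a tangent, require d(centre, line) = r = 7.
|20·4 + 21·6 − p| / √841 = 7
|p − (206)| = 7·29, so p = 409 or p = 3.

p = 3 or p = 409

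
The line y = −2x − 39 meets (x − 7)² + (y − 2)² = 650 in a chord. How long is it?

Centre (7, 2), r² = 650. Perpendicular distance d from centre to line = |55| / √5 = 55/√5.
Half the chord is √(r² − d²) = √(45), so the full chord is 6√5.

6√5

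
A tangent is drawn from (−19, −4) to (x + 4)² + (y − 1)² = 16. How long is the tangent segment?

Centre (−4, 1), r² = 16. |PO|² = (−15)² + (−5)² = 250.
Power of the point: PT² = |PO|² − r² = 234, so PT = 3√26.

3√26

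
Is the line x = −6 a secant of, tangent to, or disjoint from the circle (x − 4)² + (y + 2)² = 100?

tangent

Substituting the line into the circle gives y² + 4y + 4 = 0.
Discriminant = (4)² − 4·1·(4) = 0.
A repeated root: the line is tangent.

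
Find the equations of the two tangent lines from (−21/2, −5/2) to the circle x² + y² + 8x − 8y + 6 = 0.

Let a tangent through (−21/2, −5/2) have slope m. Its distance from (−4, 4) must equal √26:
[m·(13/2) − (13/2)]² = 26(m² + 1)
5m² − 26m + 5 = 0, so m = 5 or m = 1/5.
Through (−21/2, −5/2) these give 5x − y = −50 and x − 5y = 2.

5x − y = −50 and x − 5y = 2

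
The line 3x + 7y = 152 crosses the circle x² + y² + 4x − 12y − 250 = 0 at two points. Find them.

(−3, 23) and (11, 17)

From the line, y = (152 − 3x)/7. Substituting:
58x² − 464x − 1914 = 0  ⟹  x² − 8x − 33 = 0
x = 11 or x = −3, giving (11, 17) and (−3, 23).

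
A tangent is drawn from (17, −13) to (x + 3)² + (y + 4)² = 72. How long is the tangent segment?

Centre (−3, −4), r² = 72. |PO|² = (20)² + (−9)² = 481.
The tangent meets the radius at right angles, so tangent² = |PO|² − r² = 481 − 72 = 409.

√409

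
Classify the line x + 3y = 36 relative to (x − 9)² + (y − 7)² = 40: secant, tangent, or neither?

secant

Centre (9, 7), r² = 40. Distance² from centre to line = (−6)²/10 = 18/5.
Since d² < r², the line cuts the circle twice.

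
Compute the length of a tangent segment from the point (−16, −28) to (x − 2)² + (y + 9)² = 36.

With centre O = (2, −9), |OP|² = 685 and r² = 36.
Power of the point: PT² = |PO|² − r² = 649, so PT = √649.

√649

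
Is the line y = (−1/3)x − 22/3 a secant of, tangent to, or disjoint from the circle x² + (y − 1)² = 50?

Substituting the line into the circle gives 10x² + 50x + 175 = 0.
Δ = 2500 − 7000 = −4500.
No real roots: the line does not meet the circle.

disjoint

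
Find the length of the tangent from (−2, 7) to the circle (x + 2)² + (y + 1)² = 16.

4√3

Centre (−2, −1), r² = 16. |PO|² = (0)² + (8)² = 64.
The tangent meets the radius at right angles, so tangent² = |PO|² − r² = 64 − 16 = 48.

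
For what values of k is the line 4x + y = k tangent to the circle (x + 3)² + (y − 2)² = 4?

The line touches the circle iff its distance from (−3, 2) is 2:
|4·(−3) + 1·2 − k| / √17 = 2
|k − (−10)| = 2√17.

k = −10 ± 2√17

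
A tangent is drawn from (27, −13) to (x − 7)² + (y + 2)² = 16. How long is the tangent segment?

With centre O = (7, −2), |OP|² = 521 and r² = 16.
Power of the point: PT² = |PO|² − r² = 505, so PT = √505.

√505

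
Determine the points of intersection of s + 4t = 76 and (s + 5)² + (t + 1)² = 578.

(−12, 22) and (12, 16)

Express t = (76 − s)/4 and substitute into the circle:
17s² − 2448 = 0  ⟹  s² − 144 = 0
s = 12 or s = −12, giving (12, 16) and (−12, 22).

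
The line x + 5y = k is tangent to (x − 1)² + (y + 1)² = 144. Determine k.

k = −4 ± 12√26

Tangency holds when the distance from the centre (1, −1) to the line equals the radius 12:
|1·1 + 5·(−1) − k| / √26 = 12
|k − (−4)| = 12√26.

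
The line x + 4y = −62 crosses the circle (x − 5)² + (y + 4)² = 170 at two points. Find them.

From the line, y = (−62 − x)/4. Substituting:
17x² − 68x − 204 = 0  ⟹  x² − 4x − 12 = 0
x = 6 or x = −2, giving (6, −17) and (−2, −15).

(−2, −15) and (6, −17)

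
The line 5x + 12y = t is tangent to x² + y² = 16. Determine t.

For a tangent, require d(centre, line) = r = 4.
|5·0 + 12·0 − t| / √169 = 4
|t| = 4·13, so t = 52 or t = −52.

t = −52 or t = 52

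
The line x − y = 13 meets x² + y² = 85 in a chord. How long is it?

Express y = x − 13 and substitute into the circle:
2x² − 26x + 84 = 0  ⟹  x² − 13x + 42 = 0
x = 7 or x = 6, giving (7, −6) and (6, −7).
|(7, −6) − (6, −7)| = √((1)² + (1)²) = √2.

√2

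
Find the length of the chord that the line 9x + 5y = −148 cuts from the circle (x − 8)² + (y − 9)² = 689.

√106

Centre (8, 9), r² = 689. Perpendicular distance d from centre to line = |265| / √106 = 265/√106.
Chord = 2√(r² − d²) = 2·√(53/2) = √106.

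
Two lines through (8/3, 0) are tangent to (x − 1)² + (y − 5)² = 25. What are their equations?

y = 0 and 3x − 4y = 8

A line y − (0) = m(x − (8/3)) is tangent when its distance from (1, 5) is 5:
(−5/3m − (5))² = 25(m² + 1)
4m² − 3m = 0, so m = 0 or m = 3/4.
With m = 0: y = 0. With m = 3/4: 3x − 4y = 8.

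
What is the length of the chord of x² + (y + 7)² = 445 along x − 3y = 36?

13√10

Substitute y = (−36 + x)/3:
10x² − 30x − 3780 = 0  ⟹  x² − 3x − 378 = 0
x = 21 or x = −18, giving (21, −5) and (−18, −18).
|(21, −5) − (−18, −18)| = √((39)² + (13)²) = 13√10.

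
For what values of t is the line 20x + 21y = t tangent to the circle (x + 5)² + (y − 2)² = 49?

t = −261 or t = 145

Tangency holds when the distance from the centre (−5, 2) to the line equals the radius 7:
|20·(−5) + 21·2 − t| / √841 = 7
|t − (−58)| = 7·29, so t = 145 or t = −261.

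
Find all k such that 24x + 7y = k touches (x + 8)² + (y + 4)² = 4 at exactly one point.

The line touches the circle iff its distance from (−8, −4) is 2:
|24·(−8) + 7·(−4) − k| / √625 = 2
|k − (−220)| = 2·25, so k = −170 or k = −270.

k = −270 or k = −170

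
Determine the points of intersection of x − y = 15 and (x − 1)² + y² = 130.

(4, −11) and (12, −3)

From the line, y = x − 15. Substituting:
2x² − 32x + 96 = 0  ⟹  x² − 16x + 48 = 0
x = 12 or x = 4, giving (12, −3) and (4, −11).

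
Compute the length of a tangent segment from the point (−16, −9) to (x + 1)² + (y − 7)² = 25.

The centre is (−1, 7) and r = 5. The square of the distance from P to the centre is 225 + 256 = 481.
By the tangent–radius right angle, tangent length = √(|PO|² − r²) = √456 = 2√114.

2√114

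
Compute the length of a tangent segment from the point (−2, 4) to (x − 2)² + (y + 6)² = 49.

√67

With centre O = (2, −6), |OP|² = 116 and r² = 49.
By the tangent–radius right angle, tangent length = √(|PO|² − r²) = √67.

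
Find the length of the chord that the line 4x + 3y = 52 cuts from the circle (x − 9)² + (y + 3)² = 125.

Substitute y = (52 − 4x)/3:
25x² − 650x + 3325 = 0  ⟹  x² − 26x + 133 = 0
x = 19 or x = 7, giving (19, −8) and (7, 8).
Chord length = distance between (19, −8) and (7, 8) = √400 = 20.

20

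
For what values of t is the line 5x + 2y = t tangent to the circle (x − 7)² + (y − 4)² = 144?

Tangency holds when the distance from the centre (7, 4) to the line equals the radius 12:
|5·7 + 2·4 − t| / √29 = 12
|t − (43)| = 12√29.

t = 43 ± 12√29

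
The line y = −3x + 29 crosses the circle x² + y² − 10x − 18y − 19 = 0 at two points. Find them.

(3, 20) and (10, −1)

Substitute y = −3x + 29:
10x² − 130x + 300 = 0  ⟹  x² − 13x + 30 = 0
x = 10 or x = 3, giving (10, −1) and (3, 20).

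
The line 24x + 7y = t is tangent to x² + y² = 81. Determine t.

t = −225 or t = 225

The line touches the circle iff its distance from (0, 0) is 9:
|24·0 + 7·0 − t| / √625 = 9
|t| = 9·25, so t = 225 or t = −225.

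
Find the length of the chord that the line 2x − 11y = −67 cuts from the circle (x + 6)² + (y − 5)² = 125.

10√5

From the line, y = (67 + 2x)/11. Substituting:
125x² + 1500x − 10625 = 0  ⟹  x² + 12x − 85 = 0
x = 5 or x = −17, giving (5, 7) and (−17, 3).
|(5, 7) − (−17, 3)| = √((22)² + (4)²) = 10√5.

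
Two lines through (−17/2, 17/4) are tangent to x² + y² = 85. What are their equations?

9x − 2y = −85 and 7x − 6y = −85

Let a tangent through (−17/2, 17/4) have slope m. Its distance from (0, 0) must equal √85:
[m·(17/2) − (−17/4)]² = 85(m² + 1)
12m² − 68m + 63 = 0, so m = 9/2 or m = 7/6.
Through (−17/2, 17/4) these give 9x − 2y = −85 and 7x − 6y = −85.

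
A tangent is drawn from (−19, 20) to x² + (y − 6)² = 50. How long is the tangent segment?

13√3

Centre (0, 6), r² = 50. |PO|² = (−19)² + (14)² = 557.
The tangent meets the radius at right angles, so tangent² = |PO|² − r² = 557 − 50 = 507.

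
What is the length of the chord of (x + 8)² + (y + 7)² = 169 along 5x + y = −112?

From the line, y = −5x − 112. Substituting:
26x² + 1066x + 10920 = 0  ⟹  x² + 41x + 420 = 0
x = −20 or x = −21, giving (−20, −12) and (−21, −7).
Chord length = distance between (−20, −12) and (−21, −7) = √26 = √26.

√26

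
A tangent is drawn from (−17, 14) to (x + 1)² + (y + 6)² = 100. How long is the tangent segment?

2√139

Centre (−1, −6), r² = 100. |PO|² = (−16)² + (20)² = 656.
By the tangent–radius right angle, tangent length = √(|PO|² − r²) = √556 = 2√139.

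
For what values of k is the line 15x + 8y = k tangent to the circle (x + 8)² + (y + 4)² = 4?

The line touches the circle iff its distance from (−8, −4) is 2:
|15·(−8) + 8·(−4) − k| / √289 = 2
|k − (−152)| = 2·17, so k = −118 or k = −186.

k = −186 or k = −118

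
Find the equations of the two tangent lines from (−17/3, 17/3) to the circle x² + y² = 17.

A line y − (17/3) = m(x − (−17/3)) is tangent when its distance from (0, 0) is √17:
(17/3m − (−17/3))² = 17(m² + 1)
4m² + 17m + 4 = 0, so m = −4 or m = −1/4.
Through (−17/3, 17/3) these give 4x + y = −17 and x + 4y = 17.

4x + y = −17 and x + 4y = 17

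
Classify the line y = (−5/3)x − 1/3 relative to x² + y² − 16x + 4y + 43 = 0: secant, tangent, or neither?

neither

d² = (5·8 + 3·(−2) − (−1))²/34 = 1225/34; r² = 25.
Since d² > r², the line lies outside the circle.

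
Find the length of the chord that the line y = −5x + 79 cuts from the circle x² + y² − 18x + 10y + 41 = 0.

Express y = −5x + 79 and substitute into the circle:
26x² − 858x + 7072 = 0  ⟹  x² − 33x + 272 = 0
x = 17 or x = 16, giving (17, −6) and (16, −1).
Chord length = distance between (17, −6) and (16, −1) = √26 = √26.

√26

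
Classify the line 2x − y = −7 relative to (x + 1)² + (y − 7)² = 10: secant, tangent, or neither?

secant

d² = (2·(−1) − 1·7 − (−7))²/5 = 4/5; r² = 10.
Since d² < r², the line cuts the circle twice.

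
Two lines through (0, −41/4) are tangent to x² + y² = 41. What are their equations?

5x − 4y = 41 and 5x + 4y = −41

Let a tangent through (0, −41/4) have slope m. Its distance from (0, 0) must equal √41:
[m·(0) − (41/4)]² = 41(m² + 1)
16m² − 25 = 0, so m = 5/4 or m = −5/4.
Through (0, −41/4) these give 5x − 4y = 41 and 5x + 4y = −41.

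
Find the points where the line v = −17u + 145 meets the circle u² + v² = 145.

(8, 9) and (9, −8)

Express v = −17u + 145 and substitute into the circle:
290u² − 4930u + 20880 = 0  ⟹  u² − 17u + 72 = 0
u = 9 or u = 8, giving (9, −8) and (8, 9).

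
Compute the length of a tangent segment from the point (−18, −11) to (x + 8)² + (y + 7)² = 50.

Centre (−8, −7), r² = 50. |PO|² = (−10)² + (−4)² = 116.
The tangent meets the radius at right angles, so tangent² = |PO|² − r² = 116 − 50 = 66.

√66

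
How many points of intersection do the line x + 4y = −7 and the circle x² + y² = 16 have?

2

d² = (1·0 + 4·0 − (−7))²/17 = 49/17; r² = 16.
Since d² < r², the line cuts the circle twice.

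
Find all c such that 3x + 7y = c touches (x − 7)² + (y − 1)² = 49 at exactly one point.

c = 28 ± 7√58

Tangency holds when the distance from the centre (7, 1) to the line equals the radius 7:
|3·7 + 7·1 − c| / √58 = 7
|c − (28)| = 7√58.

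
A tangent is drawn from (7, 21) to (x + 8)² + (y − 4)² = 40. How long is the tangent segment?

Centre (−8, 4), r² = 40. |PO|² = (15)² + (17)² = 514.
By the tangent–radius right angle, tangent length = √(|PO|² − r²) = √474.

√474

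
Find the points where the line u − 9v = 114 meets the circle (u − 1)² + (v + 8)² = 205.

From the line, v = (−114 + u)/9. Substituting:
82u² − 246u − 14760 = 0  ⟹  u² − 3u − 180 = 0
u = 15 or u = −12, giving (15, −11) and (−12, −14).

(−12, −14) and (15, −11)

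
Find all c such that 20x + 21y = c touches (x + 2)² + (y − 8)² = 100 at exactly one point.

The line touches the circle iff its distance from (−2, 8) is 10:
|20·(−2) + 21·8 − c| / √841 = 10
|c − (128)| = 10·29, so c = 418 or c = −162.

c = −162 or c = 418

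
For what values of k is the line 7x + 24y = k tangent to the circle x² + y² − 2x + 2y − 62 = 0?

k = −217 or k = 183

Tangency holds when the distance from the centre (1, −1) to the line equals the radius 8:
|7·1 + 24·(−1) − k| / √625 = 8
|k − (−17)| = 8·25, so k = 183 or k = −217.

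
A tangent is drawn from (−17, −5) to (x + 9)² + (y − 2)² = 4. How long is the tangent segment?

Centre (−9, 2), r² = 4. |PO|² = (−8)² + (−7)² = 113.
By the tangent–radius right angle, tangent length = √(|PO|² − r²) = √109.

√109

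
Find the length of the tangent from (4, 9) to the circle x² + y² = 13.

Centre (0, 0), r² = 13. |PO|² = (4)² + (9)² = 97.
By the tangent–radius right angle, tangent length = √(|PO|² − r²) = √84 = 2√21.

2√21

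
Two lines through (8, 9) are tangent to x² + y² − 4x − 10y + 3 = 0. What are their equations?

Let a tangent through (8, 9) have slope m. Its distance from (2, 5) must equal √26:
(−6m − (−4))² = 26(m² + 1)
5m² − 24m − 5 = 0, so m = 5 or m = −1/5.
With m = 5: 5x − y = 31. With m = −1/5: x + 5y = 53.

5x − y = 31 and x + 5y = 53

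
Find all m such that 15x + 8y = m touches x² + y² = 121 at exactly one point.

m = −187 or m = 187

Tangency holds when the distance from the centre (0, 0) to the line equals the radius 11:
|15·0 + 8·0 − m| / √289 = 11
|m| = 11·17, so m = 187 or m = −187.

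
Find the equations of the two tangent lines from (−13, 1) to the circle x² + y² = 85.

7x + 6y = −85 and 6x − 7y = −85

A line y − (1) = m(x − (−13)) is tangent when its distance from (0, 0) is √85:
[m·(13) − (−1)]² = 85(m² + 1)
42m² + 13m − 42 = 0, so m = −7/6 or m = 6/7.
With m = −7/6: 7x + 6y = −85. With m = 6/7: 6x − 7y = −85.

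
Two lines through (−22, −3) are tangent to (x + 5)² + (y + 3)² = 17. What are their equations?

x + 4y = −34 and x − 4y = −10

A line y − (−3) = m(x − (−22)) is tangent when its distance from (−5, −3) is √17:
(17m − (0))² = 17(m² + 1)
16m² − 1 = 0, so m = −1/4 or m = 1/4.
With m = −1/4: x + 4y = −34. With m = 1/4: x − 4y = −10.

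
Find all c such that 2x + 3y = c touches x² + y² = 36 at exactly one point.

c = ±6√13

Tangency holds when the distance from the centre (0, 0) to the line equals the radius 6:
|2·0 + 3·0 − c| / √13 = 6
|c| = 6√13.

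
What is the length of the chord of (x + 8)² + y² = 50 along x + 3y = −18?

The distance from (−8, 0) to the line is 10/√10, and r² = 50.
Chord = 2√(r² − d²) = 2·√(40) = 4√10.

4√10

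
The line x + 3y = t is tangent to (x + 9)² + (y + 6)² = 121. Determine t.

The line touches the circle iff its distance from (−9, −6) is 11:
|1·(−9) + 3·(−6) − t| / √10 = 11
|t − (−27)| = 11√10.

t = −27 ± 11√10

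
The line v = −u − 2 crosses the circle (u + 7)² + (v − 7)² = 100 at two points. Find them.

(−15, 13) and (−1, −1)

Substitute v = −u − 2:
2u² + 32u + 30 = 0  ⟹  u² + 16u + 15 = 0
u = −1 or u = −15, giving (−1, −1) and (−15, 13).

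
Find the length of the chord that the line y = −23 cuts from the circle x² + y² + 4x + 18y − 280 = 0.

26

The distance from (−2, −9) to the line is 14, and r² = 365.
Chord = 2√(r² − d²) = 2·√(169) = 26.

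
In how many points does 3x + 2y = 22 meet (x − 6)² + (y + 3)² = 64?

d² = (3·6 + 2·(−3) − (22))²/13 = 100/13; r² = 64.
Since d² < r², the line cuts the circle twice.

2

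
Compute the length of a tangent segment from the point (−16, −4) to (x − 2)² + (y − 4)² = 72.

The centre is (2, 4) and r = 6√2. The square of the distance from P to the centre is 324 + 64 = 388.
Power of the point: PT² = |PO|² − r² = 316, so PT = 2√79.

2√79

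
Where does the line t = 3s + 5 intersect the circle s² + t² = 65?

(−4, −7) and (1, 8)

Express t = 3s + 5 and substitute into the circle:
10s² + 30s − 40 = 0  ⟹  s² + 3s − 4 = 0
s = 1 or s = −4, giving (1, 8) and (−4, −7).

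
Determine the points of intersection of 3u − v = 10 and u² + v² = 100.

Substitute v = 3u − 10:
10u² − 60u = 0  ⟹  u² − 6u = 0
u = 6 or u = 0, giving (6, 8) and (0, −10).

(0, −10) and (6, 8)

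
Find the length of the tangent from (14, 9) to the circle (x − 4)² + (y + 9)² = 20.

The centre is (4, −9) and r = 2√5. The square of the distance from P to the centre is 100 + 324 = 424.
The tangent meets the radius at right angles, so tangent² = |PO|² − r² = 424 − 20 = 404.

2√101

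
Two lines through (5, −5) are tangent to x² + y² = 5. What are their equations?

A line y − (−5) = m(x − (5)) is tangent when its distance from (0, 0) is √5:
[m·(−5) − (5)]² = 5(m² + 1)
2m² + 5m + 2 = 0, so m = −1/2 or m = −2.
With m = −1/2: x + 2y = −5. With m = −2: 2x + y = 5.

x + 2y = −5 and 2x + y = 5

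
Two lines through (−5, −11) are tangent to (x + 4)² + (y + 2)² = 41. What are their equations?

4x − 5y = 35 and 5x + 4y = −69

Write the tangent as mx − y + (−11 − m·(−5)) = 0 and set its distance from the centre to √41:
[m·(1) − (9)]² = 41(m² + 1)
20m² + 9m − 20 = 0, so m = 4/5 or m = −5/4.
With m = 4/5: 4x − 5y = 35. With m = −5/4: 5x + 4y = −69.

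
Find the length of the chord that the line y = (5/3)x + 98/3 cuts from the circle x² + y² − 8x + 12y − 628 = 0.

4√34

From the line, y = (98 + 5x)/3. Substituting:
34x² + 1088x + 7480 = 0  ⟹  x² + 32x + 220 = 0
x = −10 or x = −22, giving (−10, 16) and (−22, −4).
|(−10, 16) − (−22, −4)| = √((12)² + (20)²) = 4√34.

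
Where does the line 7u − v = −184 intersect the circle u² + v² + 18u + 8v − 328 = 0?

(−28, −12) and (−25, 9)

From the line, v = 7u + 184. Substituting:
50u² + 2650u + 35000 = 0  ⟹  u² + 53u + 700 = 0
u = −25 or u = −28, giving (−25, 9) and (−28, −12).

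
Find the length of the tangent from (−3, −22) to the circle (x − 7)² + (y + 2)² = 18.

√482

Centre (7, −2), r² = 18. |PO|² = (−10)² + (−20)² = 500.
The tangent meets the radius at right angles, so tangent² = |PO|² − r² = 500 − 18 = 482.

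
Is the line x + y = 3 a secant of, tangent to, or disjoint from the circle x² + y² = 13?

Substituting the line into the circle gives 2x² − 6x − 4 = 0.
Discriminant = (−6)² − 4·2·(−4) = 68 > 0.
Two real roots: the line is a secant.

secant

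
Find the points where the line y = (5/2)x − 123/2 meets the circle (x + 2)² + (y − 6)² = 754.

(21, −9) and (25, 1)

Express y = (−123 + 5x)/2 and substitute into the circle:
29x² − 1334x + 15225 = 0  ⟹  x² − 46x + 525 = 0
x = 25 or x = 21, giving (25, 1) and (21, −9).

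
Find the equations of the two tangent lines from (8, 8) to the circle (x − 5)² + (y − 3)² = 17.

A line y − (8) = m(x − (8)) is tangent when its distance from (5, 3) is √17:
[m·(−3) − (−5)]² = 17(m² + 1)
4m² + 15m − 4 = 0, so m = 1/4 or m = −4.
With m = 1/4: x − 4y = −24. With m = −4: 4x + y = 40.

x − 4y = −24 and 4x + y = 40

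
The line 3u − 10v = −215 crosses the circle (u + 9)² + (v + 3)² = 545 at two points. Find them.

Express v = (215 + 3u)/10 and substitute into the circle:
109u² + 3270u + 13625 = 0  ⟹  u² + 30u + 125 = 0
u = −5 or u = −25, giving (−5, 20) and (−25, 14).

(−25, 14) and (−5, 20)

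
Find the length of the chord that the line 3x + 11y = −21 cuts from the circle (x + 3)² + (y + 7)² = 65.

√130

From the line, y = (−21 − 3x)/11. Substituting:
130x² + 390x − 3640 = 0  ⟹  x² + 3x − 28 = 0
x = 4 or x = −7, giving (4, −3) and (−7, 0).
|(4, −3) − (−7, 0)| = √((11)² + (−3)²) = √130.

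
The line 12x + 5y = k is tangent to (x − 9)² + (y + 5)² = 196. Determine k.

k = −99 or k = 265

Tangency holds when the distance from the centre (9, −5) to the line equals the radius 14:
|12·9 + 5·(−5) − k| / √169 = 14
|k − (83)| = 14·13, so k = 265 or k = −99.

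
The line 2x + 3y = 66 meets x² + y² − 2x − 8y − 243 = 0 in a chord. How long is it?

4√13

Centre (1, 4), r² = 260. Perpendicular distance d from centre to line = |−52| / √13 = 52/√13.
Half the chord is √(r² − d²) = √(52), so the full chord is 4√13.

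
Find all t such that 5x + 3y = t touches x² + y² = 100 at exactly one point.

t = ±10√34

Tangency holds when the distance from the centre (0, 0) to the line equals the radius 10:
|5·0 + 3·0 − t| / √34 = 10
|t| = 10√34.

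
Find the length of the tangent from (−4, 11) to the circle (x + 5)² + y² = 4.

Centre (−5, 0), r² = 4. |PO|² = (1)² + (11)² = 122.
By the tangent–radius right angle, tangent length = √(|PO|² − r²) = √118.

√118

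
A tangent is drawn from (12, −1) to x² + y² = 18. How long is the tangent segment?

The centre is (0, 0) and r = 3√2. The square of the distance from P to the centre is 144 + 1 = 145.
The tangent meets the radius at right angles, so tangent² = |PO|² − r² = 145 − 18 = 127.

√127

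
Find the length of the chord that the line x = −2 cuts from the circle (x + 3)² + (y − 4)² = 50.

The line gives x = −2. Substituting into the circle:
y² − 8y − 33 = 0
y = 11 or y = −3, giving (−2, 11) and (−2, −3).
|(−2, 11) − (−2, −3)| = √((0)² + (14)²) = 14.

14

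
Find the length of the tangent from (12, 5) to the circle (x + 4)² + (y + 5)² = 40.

Centre (−4, −5), r² = 40. |PO|² = (16)² + (10)² = 356.
Power of the point: PT² = |PO|² − r² = 316, so PT = 2√79.

2√79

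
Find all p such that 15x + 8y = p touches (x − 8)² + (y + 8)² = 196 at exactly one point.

Tangency holds when the distance from the centre (8, −8) to the line equals the radius 14:
|15·8 + 8·(−8) − p| / √289 = 14
|p − (56)| = 14·17, so p = 294 or p = −182.

p = −182 or p = 294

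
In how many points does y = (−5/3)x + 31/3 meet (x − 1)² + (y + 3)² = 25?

Substituting the line into the circle gives 34x² − 418x + 1384 = 0.
Discriminant = (−418)² − 4·34·(1384) = −13500 < 0.
No real roots: the line does not meet the circle.

0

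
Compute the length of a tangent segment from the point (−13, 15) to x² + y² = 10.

8√6

The centre is (0, 0) and r = √10. The square of the distance from P to the centre is 169 + 225 = 394.
By the tangent–radius right angle, tangent length = √(|PO|² − r²) = √384 = 8√6.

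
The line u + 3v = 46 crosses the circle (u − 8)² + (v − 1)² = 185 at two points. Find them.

From the line, v = (46 − u)/3. Substituting:
10u² − 230u + 760 = 0  ⟹  u² − 23u + 76 = 0
u = 19 or u = 4, giving (19, 9) and (4, 14).

(4, 14) and (19, 9)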